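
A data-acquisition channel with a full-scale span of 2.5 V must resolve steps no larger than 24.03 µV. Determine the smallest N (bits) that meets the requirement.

17 bits

Number of steps required ≥ 2.5 V / 24.03 µV = 104036.62.
Need 2^N ≥ 104036.62; 2^16 = 65536, 2^17 = 131072.
Minimum N = 17.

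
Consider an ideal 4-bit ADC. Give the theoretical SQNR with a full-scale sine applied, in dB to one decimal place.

SNR ≈ 6.02·N + 1.76 dB = 6.02·4 + 1.76 = 25.84 dB.

25.8 dB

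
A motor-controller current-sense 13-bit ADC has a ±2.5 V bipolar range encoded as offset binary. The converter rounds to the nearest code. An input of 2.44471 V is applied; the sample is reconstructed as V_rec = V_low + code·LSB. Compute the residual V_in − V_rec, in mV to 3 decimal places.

Step size: 5 V ÷ 2^13 = 0.610 mV.
Scaled input = 8101.4129 LSBs, so code = 8101.
Code 8101 maps back to (−2.5) + 8101×0.000610352 V = 2.444458 V.
Error = 2.44471 − 2.444458 = 0.000251992 V = 0.252 mV.

0.252 mV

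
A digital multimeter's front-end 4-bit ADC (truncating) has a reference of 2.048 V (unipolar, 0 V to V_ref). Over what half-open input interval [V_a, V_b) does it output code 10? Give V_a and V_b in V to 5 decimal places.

[1.28000 V, 1.40800 V)

LSB = 2.048/2^4 = 128.000 mV.
V_a = V_low + 10·LSB = 1.28 V; V_b = V_low + 11·LSB = 1.408 V.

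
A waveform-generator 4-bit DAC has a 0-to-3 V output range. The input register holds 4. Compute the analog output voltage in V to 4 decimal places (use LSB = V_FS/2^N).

0.7500 V

LSB = 3 V / 2^4 = 187.500 mV.
V_out = 0 + 4 × 0.1875 V = 0.75 V.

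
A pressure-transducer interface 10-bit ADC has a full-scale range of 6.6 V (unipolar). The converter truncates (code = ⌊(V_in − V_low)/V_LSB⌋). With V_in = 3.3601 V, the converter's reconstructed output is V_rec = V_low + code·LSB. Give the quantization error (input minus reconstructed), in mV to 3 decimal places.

One LSB is 6.6 V / 1024 = 6.445 mV.
Scaled input = 521.3246 LSBs, so code = 521.
Reconstructed: 3.3580078 V.
Difference: 0.00209219 V → 2.092 mV.

2.092 mV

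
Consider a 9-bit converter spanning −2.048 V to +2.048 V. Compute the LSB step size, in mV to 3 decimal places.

Full-scale span = 4.096 V.
LSB = 4.096 / 2^9 = 4.096 / 512 = 0.008 V = 8.000 mV.

8.000 mV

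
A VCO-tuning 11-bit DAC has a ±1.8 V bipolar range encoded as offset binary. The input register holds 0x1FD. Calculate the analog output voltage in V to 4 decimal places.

-0.9053 V

LSB = 3.6 V / 2^11 = 1.758 mV.
Code 0x1FD = 509 decimal.
V_out = (−1.8) + 509 × 0.00175781 V = -0.905273 V.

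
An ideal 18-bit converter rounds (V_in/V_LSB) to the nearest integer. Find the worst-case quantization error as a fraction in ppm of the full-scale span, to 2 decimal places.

1.91 ppm

Rounding → worst-case error = ½ LSB = V_FS/2^19, so 1e+06/524288 = 1.90735 ppm of full scale.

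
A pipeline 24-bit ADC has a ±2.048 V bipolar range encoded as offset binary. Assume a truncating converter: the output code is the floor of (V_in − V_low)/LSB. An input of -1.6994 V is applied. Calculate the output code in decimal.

code 1427865

LSB = 4.096 V / 16777216 = 0.24 µV.
(-1.6994 − (−2.048)) / 2.44141e-07 = 1427865.600 LSBs.
So the output code is 1427865.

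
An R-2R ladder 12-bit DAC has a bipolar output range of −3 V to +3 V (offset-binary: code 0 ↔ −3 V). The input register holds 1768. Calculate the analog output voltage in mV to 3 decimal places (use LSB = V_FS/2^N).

LSB = 6 V / 2^12 = 1.465 mV.
V_out = (−3) + 1768 × 0.00146484 V = -0.410156 V.
= -410.156 mV.

-410.156 mV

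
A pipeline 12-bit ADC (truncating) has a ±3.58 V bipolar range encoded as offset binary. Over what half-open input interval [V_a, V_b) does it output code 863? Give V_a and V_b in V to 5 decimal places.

[-2.07144 V, -2.06969 V)

LSB = 7.16/2^12 = 1.748 mV.
V_a = V_low + 863·LSB = -2.07144 V; V_b = V_low + 864·LSB = -2.06969 V.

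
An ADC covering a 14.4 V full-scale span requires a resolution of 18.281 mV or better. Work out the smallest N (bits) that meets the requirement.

10 bits

Number of steps required ≥ 14.4 V / 18.281 mV = 787.70.
Need 2^N ≥ 787.70; 2^9 = 512, 2^10 = 1024.
Minimum N = 10.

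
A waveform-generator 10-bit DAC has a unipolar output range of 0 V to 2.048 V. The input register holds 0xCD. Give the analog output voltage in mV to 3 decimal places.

410.000 mV

LSB = 2.048 V / 2^10 = 2.000 mV.
Code 0xCD = 205 decimal.
V_out = 0 + 205 × 0.002 V = 0.41 V.
= 410.000 mV.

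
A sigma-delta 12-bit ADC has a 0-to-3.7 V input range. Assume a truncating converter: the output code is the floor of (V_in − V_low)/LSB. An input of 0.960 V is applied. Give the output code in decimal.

code 1062

With 4096 levels over 3.7 V, one step is 0.903 mV.
(V_in − V_low)/LSB = (0.960 − 0) / 0.00090332 = 1062.746.
So the output code is 1062.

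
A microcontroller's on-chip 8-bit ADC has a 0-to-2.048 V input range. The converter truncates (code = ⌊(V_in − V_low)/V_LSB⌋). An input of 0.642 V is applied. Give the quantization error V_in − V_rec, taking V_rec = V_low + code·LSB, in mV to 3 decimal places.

2.000 mV

Step size: 2.048 V ÷ 2^8 = 8.000 mV.
Scaled input = 80.2500 LSBs, so code = 80.
Code 80 maps back to 0 + 80×0.008 V = 0.64 V.
V_in − V_rec = 0.002 V = 2.000 mV.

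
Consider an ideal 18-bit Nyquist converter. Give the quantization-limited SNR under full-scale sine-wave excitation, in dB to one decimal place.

SNR ≈ 6.02·N + 1.76 dB = 6.02·18 + 1.76 = 110.12 dB.

110.1 dB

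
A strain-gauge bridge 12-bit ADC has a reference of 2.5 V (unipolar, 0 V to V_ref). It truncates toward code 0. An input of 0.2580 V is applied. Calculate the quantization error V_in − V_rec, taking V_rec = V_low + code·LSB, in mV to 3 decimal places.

0.432 mV

LSB = 2.5/2^12 = 0.610 mV.
Scaled input = 422.7072 LSBs, so code = 422.
V_rec = 0 + 422·0.000610352 = 0.25756836 V.
V_in − V_rec = 0.000431641 V = 0.432 mV.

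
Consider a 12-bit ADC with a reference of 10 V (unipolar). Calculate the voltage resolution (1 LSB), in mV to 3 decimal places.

Full-scale span = 10 V.
LSB = 10 / 2^12 = 10 / 4096 = 0.00244141 V = 2.441 mV.

2.441 mV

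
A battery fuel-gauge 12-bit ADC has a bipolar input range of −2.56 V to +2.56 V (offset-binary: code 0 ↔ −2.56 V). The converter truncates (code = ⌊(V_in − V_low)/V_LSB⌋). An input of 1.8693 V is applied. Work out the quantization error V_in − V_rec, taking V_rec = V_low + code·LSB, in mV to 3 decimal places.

LSB = 5.12/2^12 = 1.250 mV.
(1.8693 − (−2.56))/0.00125 = 3543.4400; ⌊·⌋ gives code 3543.
Reconstructed: 1.86875 V.
V_in − V_rec = 0.00055 V = 0.550 mV.

0.550 mV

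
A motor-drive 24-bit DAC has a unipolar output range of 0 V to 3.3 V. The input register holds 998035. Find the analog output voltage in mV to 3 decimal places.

LSB = 3.3 V / 2^24 = 0.20 µV.
V_out = 0 + 998035 × 1.96695e-07 V = 0.196309 V.
= 196.309 mV.

196.309 mV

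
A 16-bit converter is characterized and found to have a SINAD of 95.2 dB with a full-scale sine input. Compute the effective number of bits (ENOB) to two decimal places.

ENOB = (SINAD − 1.76) / 6.02 = (95.2 − 1.76)/6.02 = 15.522.

15.52 bits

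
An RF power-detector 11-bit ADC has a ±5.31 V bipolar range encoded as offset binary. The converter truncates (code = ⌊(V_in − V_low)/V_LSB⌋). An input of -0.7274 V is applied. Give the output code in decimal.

LSB = 10.62 V / 2048 = 5.186 mV.
(-0.7274 − (−5.31)) / 0.00518555 = 883.725 LSBs.
⌊·⌋(883.725) = 883.

code 883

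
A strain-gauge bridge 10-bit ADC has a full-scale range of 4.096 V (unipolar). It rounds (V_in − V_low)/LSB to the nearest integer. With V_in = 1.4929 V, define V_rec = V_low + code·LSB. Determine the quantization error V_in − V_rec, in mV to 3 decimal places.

LSB = 4.096/2^10 = 4.000 mV.
(1.4929 − 0)/0.004 = 373.2250; round gives code 373.
V_rec = 0 + 373·0.004 = 1.492 V.
Error = 1.4929 − 1.492 = 0.0009 V = 0.900 mV.

0.900 mV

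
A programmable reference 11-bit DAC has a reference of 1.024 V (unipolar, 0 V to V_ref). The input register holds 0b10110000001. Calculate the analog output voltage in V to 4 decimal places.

0.7045 V

LSB = 1.024 V / 2^11 = 0.500 mV.
Code 0b10110000001 = 1409 decimal.
V_out = 0 + 1409 × 0.0005 V = 0.7045 V.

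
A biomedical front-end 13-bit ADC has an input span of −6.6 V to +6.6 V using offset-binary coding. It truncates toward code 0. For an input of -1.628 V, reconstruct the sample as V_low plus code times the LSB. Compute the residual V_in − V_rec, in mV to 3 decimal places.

1.053 mV

Step size: 13.2 V ÷ 2^13 = 1.611 mV.
(V_in − V_low)/LSB = (-1.628 − (−6.6))/0.00161133 = 3085.6533 → code 3085 (floor).
Code 3085 maps back to (−6.6) + 3085×0.00161133 V = -1.6290527 V.
Difference: 0.00105273 V → 1.053 mV.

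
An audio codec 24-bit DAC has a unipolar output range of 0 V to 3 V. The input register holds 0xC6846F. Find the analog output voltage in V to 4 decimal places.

2.3264 V

LSB = 3 V / 2^24 = 0.18 µV.
Code 0xC6846F = 13010031 decimal.
V_out = 0 + 13010031 × 1.78814e-07 V = 2.32637 V.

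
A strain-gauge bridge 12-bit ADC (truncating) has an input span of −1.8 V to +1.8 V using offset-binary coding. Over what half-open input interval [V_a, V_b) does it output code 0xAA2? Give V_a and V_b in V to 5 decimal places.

LSB = 3.6/2^12 = 0.879 mV.
Code 0xAA2 = 2722 decimal.
V_a = V_low + 2722·LSB = 0.592383 V; V_b = V_low + 2723·LSB = 0.593262 V.

[0.59238 V, 0.59326 V)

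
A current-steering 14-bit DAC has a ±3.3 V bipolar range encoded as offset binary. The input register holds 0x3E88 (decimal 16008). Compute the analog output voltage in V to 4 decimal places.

3.1485 V

LSB = 6.6 V / 2^14 = 402.83 µV.
Code 0x3E88 = 16008 decimal.
V_out = (−3.3) + 16008 × 0.000402832 V = 3.14854 V.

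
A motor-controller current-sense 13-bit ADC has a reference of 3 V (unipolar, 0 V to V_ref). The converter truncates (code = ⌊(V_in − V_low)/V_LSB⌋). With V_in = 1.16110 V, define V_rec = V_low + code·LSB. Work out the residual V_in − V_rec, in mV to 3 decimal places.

0.211 mV

LSB = 3/2^13 = 366.21 µV.
(1.16110 − 0)/0.000366211 = 3170.5771; ⌊·⌋ gives code 3170.
Reconstructed: 1.1608887 V.
Difference: 0.000211328 V → 0.211 mV.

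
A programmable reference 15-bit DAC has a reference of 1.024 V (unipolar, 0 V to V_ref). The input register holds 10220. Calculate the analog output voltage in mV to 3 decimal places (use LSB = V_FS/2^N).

LSB = 1.024 V / 2^15 = 31.25 µV.
V_out = 0 + 10220 × 3.125e-05 V = 0.319375 V.
= 319.375 mV.

319.375 mV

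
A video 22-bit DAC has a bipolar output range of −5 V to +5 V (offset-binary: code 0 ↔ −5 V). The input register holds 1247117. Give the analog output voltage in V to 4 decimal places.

LSB = 10 V / 2^22 = 2.38 µV.
V_out = (−5) + 1247117 × 2.38419e-06 V = -2.02664 V.

-2.0266 V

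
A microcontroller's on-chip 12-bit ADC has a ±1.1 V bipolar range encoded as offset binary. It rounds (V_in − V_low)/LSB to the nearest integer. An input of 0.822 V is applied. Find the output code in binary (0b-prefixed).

code 0b110111111010 (decimal 3578)

LSB = 2.2 V / 4096 = 0.537 mV.
Input sits at 3578.415 steps above V_low.
So the output code is 3578.
In binary (0b-prefixed): 0b110111111010.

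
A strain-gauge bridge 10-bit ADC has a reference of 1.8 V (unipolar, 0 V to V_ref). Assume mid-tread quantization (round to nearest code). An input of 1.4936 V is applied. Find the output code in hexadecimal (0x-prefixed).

code 0x352 (decimal 850)

With 1024 levels over 1.8 V, one step is 1.758 mV.
(V_in − V_low)/LSB = (1.4936 − 0) / 0.00175781 = 849.692.
So the output code is 850.
In hexadecimal (0x-prefixed): 0x352.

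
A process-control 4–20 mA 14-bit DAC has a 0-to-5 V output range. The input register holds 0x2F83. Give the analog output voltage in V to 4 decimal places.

3.7119 V

LSB = 5 V / 2^14 = 305.18 µV.
Code 0x2F83 = 12163 decimal.
V_out = 0 + 12163 × 0.000305176 V = 3.71185 V.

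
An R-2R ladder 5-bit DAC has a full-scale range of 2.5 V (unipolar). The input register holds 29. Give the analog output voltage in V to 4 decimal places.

LSB = 2.5 V / 2^5 = 78.125 mV.
V_out = 0 + 29 × 0.078125 V = 2.26562 V.

2.2656 V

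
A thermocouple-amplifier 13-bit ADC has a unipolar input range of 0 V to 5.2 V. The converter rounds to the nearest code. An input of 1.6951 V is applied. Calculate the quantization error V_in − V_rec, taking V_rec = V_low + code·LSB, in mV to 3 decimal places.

One LSB is 5.2 V / 8192 = 0.635 mV.
(1.6951 − 0)/0.000634766 = 2670.4345; round gives code 2670.
Code 2670 maps back to 0 + 2670×0.000634766 V = 1.6948242 V.
Error = 1.6951 − 1.6948242 = 0.000275781 V = 0.276 mV.

0.276 mV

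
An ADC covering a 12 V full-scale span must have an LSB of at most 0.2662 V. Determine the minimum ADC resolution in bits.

Number of steps required ≥ 12 V / 0.2662 V = 45.08.
Need 2^N ≥ 45.08; 2^5 = 32, 2^6 = 64.
Minimum N = 6.

6 bits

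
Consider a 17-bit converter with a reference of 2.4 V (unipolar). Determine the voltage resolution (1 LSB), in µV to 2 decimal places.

18.31 µV

Full-scale span = 2.4 V.
LSB = 2.4 / 2^17 = 2.4 / 131072 = 1.83105e-05 V = 18.31 µV.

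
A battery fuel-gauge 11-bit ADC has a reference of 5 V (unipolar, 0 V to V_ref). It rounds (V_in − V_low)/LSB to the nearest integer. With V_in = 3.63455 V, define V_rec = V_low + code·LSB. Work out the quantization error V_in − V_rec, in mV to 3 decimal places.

Step size: 5 V ÷ 2^11 = 2.441 mV.
(3.63455 − 0)/0.00244141 = 1488.7117; round gives code 1489.
V_rec = 0 + 1489·0.00244141 = 3.6352539 V.
V_in − V_rec = -0.000703906 V = -0.704 mV.

-0.704 mV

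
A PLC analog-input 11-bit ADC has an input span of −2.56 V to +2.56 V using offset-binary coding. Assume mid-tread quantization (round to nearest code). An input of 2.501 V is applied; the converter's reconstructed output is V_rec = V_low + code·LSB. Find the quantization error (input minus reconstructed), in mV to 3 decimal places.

1.000 mV

LSB = 5.12/2^11 = 2.500 mV.
(V_in − V_low)/LSB = (2.501 − (−2.56))/0.0025 = 2024.4000 → code 2024 (round).
Code 2024 maps back to (−2.56) + 2024×0.0025 V = 2.5 V.
V_in − V_rec = 0.001 V = 1.000 mV.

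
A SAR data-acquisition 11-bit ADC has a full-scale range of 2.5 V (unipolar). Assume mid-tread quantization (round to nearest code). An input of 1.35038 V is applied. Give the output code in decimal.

code 1106

LSB = 2.5 V / 2048 = 1.221 mV.
(V_in − V_low)/LSB = (1.35038 − 0) / 0.0012207 = 1106.231.
round(1106.231) = 1106.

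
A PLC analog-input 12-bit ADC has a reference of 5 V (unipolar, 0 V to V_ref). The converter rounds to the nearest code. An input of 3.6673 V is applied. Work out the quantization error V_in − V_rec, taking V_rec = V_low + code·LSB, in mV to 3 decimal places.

0.308 mV

LSB = 5/2^12 = 1.221 mV.
(3.6673 − 0)/0.0012207 = 3004.2522; round gives code 3004.
V_rec = 0 + 3004·0.0012207 = 3.6669922 V.
V_in − V_rec = 0.000307812 V = 0.308 mV.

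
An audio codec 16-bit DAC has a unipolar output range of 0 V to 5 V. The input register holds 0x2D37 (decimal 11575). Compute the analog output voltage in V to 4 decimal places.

LSB = 5 V / 2^16 = 76.29 µV.
Code 0x2D37 = 11575 decimal.
V_out = 0 + 11575 × 7.62939e-05 V = 0.883102 V.

0.8831 V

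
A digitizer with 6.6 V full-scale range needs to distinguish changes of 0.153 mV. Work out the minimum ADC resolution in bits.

Number of steps required ≥ 6.6 V / 0.153 mV = 43137.25.
Need 2^N ≥ 43137.25; 2^15 = 32768, 2^16 = 65536.
Minimum N = 16.

16 bits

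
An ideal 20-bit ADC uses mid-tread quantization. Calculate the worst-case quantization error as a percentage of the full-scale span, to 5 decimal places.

0.00005 %

Rounding → worst-case error = ½ LSB = V_FS/2^21, so 100/2097152 = 4.76837e-05 % of full scale.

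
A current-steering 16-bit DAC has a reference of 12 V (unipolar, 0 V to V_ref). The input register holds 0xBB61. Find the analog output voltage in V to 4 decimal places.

LSB = 12 V / 2^16 = 183.11 µV.
Code 0xBB61 = 47969 decimal.
V_out = 0 + 47969 × 0.000183105 V = 8.78339 V.

8.7834 V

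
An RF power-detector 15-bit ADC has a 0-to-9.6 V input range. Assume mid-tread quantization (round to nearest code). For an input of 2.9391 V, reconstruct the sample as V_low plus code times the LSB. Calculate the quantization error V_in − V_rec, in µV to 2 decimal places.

37.50 µV

One LSB is 9.6 V / 32768 = 292.97 µV.
(2.9391 − 0)/0.000292969 = 10032.1280; round gives code 10032.
Code 10032 maps back to 0 + 10032×0.000292969 V = 2.9390625 V.
V_in − V_rec = 3.75e-05 V = 37.50 µV.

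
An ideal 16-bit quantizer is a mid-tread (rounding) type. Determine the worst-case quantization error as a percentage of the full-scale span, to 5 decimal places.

0.00076 %

Rounding → worst-case error = ½ LSB = V_FS/2^17, so 100/131072 = 0.000762939 % of full scale.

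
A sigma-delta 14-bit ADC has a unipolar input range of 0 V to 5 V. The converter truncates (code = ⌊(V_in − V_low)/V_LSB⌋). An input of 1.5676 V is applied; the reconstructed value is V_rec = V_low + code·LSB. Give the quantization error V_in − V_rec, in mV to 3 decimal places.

One LSB is 5 V / 16384 = 305.18 µV.
Scaled input = 5136.7117 LSBs, so code = 5136.
V_rec = 0 + 5136·0.000305176 = 1.5673828 V.
Difference: 0.000217187 V → 0.217 mV.

0.217 mV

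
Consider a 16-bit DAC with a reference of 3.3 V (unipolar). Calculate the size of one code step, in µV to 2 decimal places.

50.35 µV

Full-scale span = 3.3 V.
LSB = 3.3 / 2^16 = 3.3 / 65536 = 5.0354e-05 V = 50.35 µV.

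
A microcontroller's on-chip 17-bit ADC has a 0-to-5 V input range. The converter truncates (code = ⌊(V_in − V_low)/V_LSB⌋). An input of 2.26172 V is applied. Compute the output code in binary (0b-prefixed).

LSB = 5 V / 131072 = 38.15 µV.
(V_in − V_low)/LSB = (2.26172 − 0) / 3.8147e-05 = 59289.633.
So the output code is 59289.
In binary (0b-prefixed): 0b1110011110011001.

code 0b1110011110011001 (decimal 59289)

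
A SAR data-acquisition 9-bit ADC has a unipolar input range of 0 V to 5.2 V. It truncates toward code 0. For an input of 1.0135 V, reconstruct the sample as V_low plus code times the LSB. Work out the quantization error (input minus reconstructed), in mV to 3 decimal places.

One LSB is 5.2 V / 512 = 10.156 mV.
Scaled input = 99.7908 LSBs, so code = 99.
V_rec = 0 + 99·0.0101563 = 1.0054687 V.
Difference: 0.00803125 V → 8.031 mV.

8.031 mV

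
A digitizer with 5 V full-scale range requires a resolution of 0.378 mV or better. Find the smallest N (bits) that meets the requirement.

14 bits

Number of steps required ≥ 5 V / 0.378 mV = 13227.51.
Need 2^N ≥ 13227.51; 2^13 = 8192, 2^14 = 16384.
Minimum N = 14.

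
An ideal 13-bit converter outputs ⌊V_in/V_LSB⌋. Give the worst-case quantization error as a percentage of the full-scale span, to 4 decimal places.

0.0122 %

Truncating → worst-case error = 1 LSB = V_FS/2^13, so 100/8192 = 0.012207 % of full scale.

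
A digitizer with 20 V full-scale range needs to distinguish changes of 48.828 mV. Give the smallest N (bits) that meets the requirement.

Number of steps required ≥ 20 V / 48.828 mV = 409.60.
Need 2^N ≥ 409.60; 2^8 = 256, 2^9 = 512.
Minimum N = 9.

9 bits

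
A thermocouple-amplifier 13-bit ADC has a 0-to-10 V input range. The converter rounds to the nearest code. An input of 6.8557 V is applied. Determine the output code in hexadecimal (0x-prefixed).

Full-scale span = 10 V; LSB = 10/2^13 = 1.221 mV.
(V_in − V_low)/LSB = (6.8557 − 0) / 0.0012207 = 5616.189.
Round → code 5616.
In hexadecimal (0x-prefixed): 0x15F0.

code 0x15F0 (decimal 5616)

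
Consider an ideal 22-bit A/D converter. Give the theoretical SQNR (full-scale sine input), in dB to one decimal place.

134.2 dB

SNR ≈ 6.02·N + 1.76 dB = 6.02·22 + 1.76 = 134.20 dB.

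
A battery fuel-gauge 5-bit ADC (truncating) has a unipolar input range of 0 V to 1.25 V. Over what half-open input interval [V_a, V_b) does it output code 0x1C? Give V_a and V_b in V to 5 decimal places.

[1.09375 V, 1.13281 V)

LSB = 1.25/2^5 = 39.062 mV.
Code 0x1C = 28 decimal.
V_a = V_low + 28·LSB = 1.09375 V; V_b = V_low + 29·LSB = 1.13281 V.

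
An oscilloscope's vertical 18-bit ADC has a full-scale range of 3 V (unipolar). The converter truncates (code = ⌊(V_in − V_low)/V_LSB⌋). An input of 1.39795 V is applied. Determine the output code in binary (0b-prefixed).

With 262144 levels over 3 V, one step is 11.44 µV.
(1.39795 − 0) / 1.14441e-05 = 122154.735 LSBs.
So the output code is 122154.
In binary (0b-prefixed): 0b11101110100101010.

code 0b11101110100101010 (decimal 122154)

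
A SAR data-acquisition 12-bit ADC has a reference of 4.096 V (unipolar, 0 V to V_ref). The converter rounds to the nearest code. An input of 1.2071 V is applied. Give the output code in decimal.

Full-scale span = 4.096 V; LSB = 4.096/2^12 = 1.000 mV.
(V_in − V_low)/LSB = (1.2071 − 0) / 0.001 = 1207.100.
So the output code is 1207.

code 1207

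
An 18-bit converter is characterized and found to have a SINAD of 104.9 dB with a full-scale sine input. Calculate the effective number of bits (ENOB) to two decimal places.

17.13 bits

ENOB = (SINAD − 1.76) / 6.02 = (104.9 − 1.76)/6.02 = 17.133.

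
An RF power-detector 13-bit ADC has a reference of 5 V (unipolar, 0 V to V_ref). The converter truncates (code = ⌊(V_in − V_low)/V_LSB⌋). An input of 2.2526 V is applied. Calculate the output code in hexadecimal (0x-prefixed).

code 0xE6A (decimal 3690)

LSB = 5 V / 8192 = 0.610 mV.
(2.2526 − 0) / 0.000610352 = 3690.660 LSBs.
So the output code is 3690.
In hexadecimal (0x-prefixed): 0xE6A.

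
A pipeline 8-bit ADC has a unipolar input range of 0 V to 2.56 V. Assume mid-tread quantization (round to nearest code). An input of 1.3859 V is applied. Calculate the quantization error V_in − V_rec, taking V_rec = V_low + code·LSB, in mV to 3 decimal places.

-4.100 mV

Step size: 2.56 V ÷ 2^8 = 10.000 mV.
(1.3859 − 0)/0.01 = 138.5900; round gives code 139.
Reconstructed: 1.39 V.
Difference: -0.0041 V → -4.100 mV.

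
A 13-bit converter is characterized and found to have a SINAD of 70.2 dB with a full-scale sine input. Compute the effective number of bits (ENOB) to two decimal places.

11.37 bits

ENOB = (SINAD − 1.76) / 6.02 = (70.2 − 1.76)/6.02 = 11.369.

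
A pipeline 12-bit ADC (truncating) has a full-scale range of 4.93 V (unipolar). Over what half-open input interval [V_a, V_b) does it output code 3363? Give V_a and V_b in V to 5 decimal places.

LSB = 4.93/2^12 = 1.204 mV.
V_a = V_low + 3363·LSB = 4.04775 V; V_b = V_low + 3364·LSB = 4.04896 V.

[4.04775 V, 4.04896 V)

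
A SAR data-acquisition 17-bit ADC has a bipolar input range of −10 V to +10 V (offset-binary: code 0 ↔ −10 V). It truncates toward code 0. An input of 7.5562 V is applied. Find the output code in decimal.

code 115056

With 131072 levels over 20 V, one step is 152.59 µV.
Input sits at 115056.312 steps above V_low.
⌊·⌋(115056.312) = 115056.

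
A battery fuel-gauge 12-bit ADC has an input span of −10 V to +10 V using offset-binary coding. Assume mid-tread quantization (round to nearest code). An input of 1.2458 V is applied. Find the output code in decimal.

Full-scale span = 20 V; LSB = 20/2^12 = 4.883 mV.
Input sits at 2303.140 steps above V_low.
So the output code is 2303.

code 2303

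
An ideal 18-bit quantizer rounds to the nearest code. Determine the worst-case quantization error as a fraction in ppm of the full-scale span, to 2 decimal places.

Rounding → worst-case error = ½ LSB = V_FS/2^19, so 1e+06/524288 = 1.90735 ppm of full scale.

1.91 ppm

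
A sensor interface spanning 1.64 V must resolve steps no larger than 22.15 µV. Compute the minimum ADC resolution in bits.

17 bits

Number of steps required ≥ 1.64 V / 22.15 µV = 74040.63.
Need 2^N ≥ 74040.63; 2^16 = 65536, 2^17 = 131072.
Minimum N = 17.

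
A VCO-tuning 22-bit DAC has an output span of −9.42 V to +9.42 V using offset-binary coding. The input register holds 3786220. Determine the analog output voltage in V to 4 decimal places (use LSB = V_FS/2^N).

7.5870 V

LSB = 18.84 V / 2^22 = 4.49 µV.
V_out = (−9.42) + 3786220 × 4.49181e-06 V = 7.58697 V.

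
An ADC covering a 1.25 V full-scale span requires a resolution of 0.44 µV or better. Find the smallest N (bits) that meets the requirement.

22 bits

Number of steps required ≥ 1.25 V / 0.44 µV = 2840909.09.
Need 2^N ≥ 2840909.09; 2^21 = 2097152, 2^22 = 4194304.
Minimum N = 22.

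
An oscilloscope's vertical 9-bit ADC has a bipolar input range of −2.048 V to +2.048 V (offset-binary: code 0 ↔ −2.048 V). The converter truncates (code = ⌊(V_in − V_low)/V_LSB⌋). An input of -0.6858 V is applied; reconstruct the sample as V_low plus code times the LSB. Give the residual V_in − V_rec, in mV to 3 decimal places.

2.200 mV

One LSB is 4.096 V / 512 = 8.000 mV.
(-0.6858 − (−2.048))/0.008 = 170.2750; ⌊·⌋ gives code 170.
Code 170 maps back to (−2.048) + 170×0.008 V = -0.688 V.
V_in − V_rec = 0.0022 V = 2.200 mV.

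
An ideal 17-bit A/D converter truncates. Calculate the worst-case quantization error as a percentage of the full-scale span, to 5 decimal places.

Truncating → worst-case error = 1 LSB = V_FS/2^17, so 100/131072 = 0.000762939 % of full scale.

0.00076 %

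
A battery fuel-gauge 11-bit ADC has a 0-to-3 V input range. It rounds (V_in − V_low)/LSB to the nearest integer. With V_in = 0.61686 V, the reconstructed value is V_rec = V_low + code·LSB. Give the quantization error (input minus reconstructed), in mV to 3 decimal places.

LSB = 3/2^11 = 1.465 mV.
(0.61686 − 0)/0.00146484 = 421.1098; round gives code 421.
V_rec = 0 + 421·0.00146484 = 0.61669922 V.
Error = 0.61686 − 0.61669922 = 0.000160781 V = 0.161 mV.

0.161 mV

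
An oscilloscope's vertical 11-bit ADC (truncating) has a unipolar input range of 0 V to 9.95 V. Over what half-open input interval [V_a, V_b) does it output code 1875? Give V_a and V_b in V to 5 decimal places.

LSB = 9.95/2^11 = 4.858 mV.
V_a = V_low + 1875·LSB = 9.1095 V; V_b = V_low + 1876·LSB = 9.11436 V.

[9.10950 V, 9.11436 V)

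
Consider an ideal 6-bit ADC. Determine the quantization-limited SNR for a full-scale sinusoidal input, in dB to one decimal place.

37.9 dB

SNR ≈ 6.02·N + 1.76 dB = 6.02·6 + 1.76 = 37.88 dB.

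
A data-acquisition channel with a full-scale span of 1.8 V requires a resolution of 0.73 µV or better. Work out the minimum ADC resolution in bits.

Number of steps required ≥ 1.8 V / 0.73 µV = 2465753.42.
Need 2^N ≥ 2465753.42; 2^21 = 2097152, 2^22 = 4194304.
Minimum N = 22.

22 bits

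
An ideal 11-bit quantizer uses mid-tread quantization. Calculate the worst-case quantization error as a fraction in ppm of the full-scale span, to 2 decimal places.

Rounding → worst-case error = ½ LSB = V_FS/2^12, so 1e+06/4096 = 244.141 ppm of full scale.

244.14 ppm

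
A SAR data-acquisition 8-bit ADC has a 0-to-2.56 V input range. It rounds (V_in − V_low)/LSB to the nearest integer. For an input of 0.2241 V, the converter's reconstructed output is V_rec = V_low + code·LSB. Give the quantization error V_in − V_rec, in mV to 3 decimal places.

LSB = 2.56/2^8 = 10.000 mV.
Scaled input = 22.4100 LSBs, so code = 22.
Reconstructed: 0.22 V.
V_in − V_rec = 0.0041 V = 4.100 mV.

4.100 mV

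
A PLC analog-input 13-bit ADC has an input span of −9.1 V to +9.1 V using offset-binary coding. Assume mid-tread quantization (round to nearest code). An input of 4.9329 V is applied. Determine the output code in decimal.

code 6316

Full-scale span = 18.2 V; LSB = 18.2/2^13 = 2.222 mV.
Input sits at 6316.347 steps above V_low.
Round → code 6316.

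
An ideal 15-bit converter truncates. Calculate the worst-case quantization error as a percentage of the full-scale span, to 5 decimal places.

0.00305 %

Truncating → worst-case error = 1 LSB = V_FS/2^15, so 100/32768 = 0.00305176 % of full scale.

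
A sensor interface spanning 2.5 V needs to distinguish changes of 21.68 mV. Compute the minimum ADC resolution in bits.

7 bits

Number of steps required ≥ 2.5 V / 21.68 mV = 115.31.
Need 2^N ≥ 115.31; 2^6 = 64, 2^7 = 128.
Minimum N = 7.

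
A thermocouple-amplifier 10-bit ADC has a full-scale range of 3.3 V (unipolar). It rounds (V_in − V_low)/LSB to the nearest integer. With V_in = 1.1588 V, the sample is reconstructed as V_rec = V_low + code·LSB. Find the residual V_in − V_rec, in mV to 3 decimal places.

LSB = 3.3/2^10 = 3.223 mV.
(1.1588 − 0)/0.00322266 = 359.5792; round gives code 360.
V_rec = 0 + 360·0.00322266 = 1.1601562 V.
Error = 1.1588 − 1.1601562 = -0.00135625 V = -1.356 mV.

-1.356 mV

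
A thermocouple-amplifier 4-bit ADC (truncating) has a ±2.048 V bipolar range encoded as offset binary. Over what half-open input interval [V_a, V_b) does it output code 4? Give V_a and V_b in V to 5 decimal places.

[-1.02400 V, -0.76800 V)

LSB = 4.096/2^4 = 256.000 mV.
V_a = V_low + 4·LSB = -1.024 V; V_b = V_low + 5·LSB = -0.768 V.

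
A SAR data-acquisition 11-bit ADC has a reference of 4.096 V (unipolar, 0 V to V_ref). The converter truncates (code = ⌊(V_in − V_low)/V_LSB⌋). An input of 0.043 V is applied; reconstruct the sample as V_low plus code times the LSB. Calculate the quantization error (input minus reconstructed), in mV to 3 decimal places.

1.000 mV

Step size: 4.096 V ÷ 2^11 = 2.000 mV.
Scaled input = 21.5000 LSBs, so code = 21.
V_rec = 0 + 21·0.002 = 0.042 V.
Difference: 0.001 V → 1.000 mV.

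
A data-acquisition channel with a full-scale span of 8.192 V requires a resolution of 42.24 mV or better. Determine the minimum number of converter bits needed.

8 bits

Number of steps required ≥ 8.192 V / 42.24 mV = 193.94.
Need 2^N ≥ 193.94; 2^7 = 128, 2^8 = 256.
Minimum N = 8.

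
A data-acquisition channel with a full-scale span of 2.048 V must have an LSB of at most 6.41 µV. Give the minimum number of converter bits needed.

Number of steps required ≥ 2.048 V / 6.41 µV = 319500.78.
Need 2^N ≥ 319500.78; 2^18 = 262144, 2^19 = 524288.
Minimum N = 19.

19 bits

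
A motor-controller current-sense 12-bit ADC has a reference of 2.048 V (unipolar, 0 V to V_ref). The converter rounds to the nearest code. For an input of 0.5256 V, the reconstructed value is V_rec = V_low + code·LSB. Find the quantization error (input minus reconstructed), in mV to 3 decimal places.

One LSB is 2.048 V / 4096 = 0.500 mV.
(V_in − V_low)/LSB = (0.5256 − 0)/0.0005 = 1051.2000 → code 1051 (round).
V_rec = 0 + 1051·0.0005 = 0.5255 V.
Error = 0.5256 − 0.5255 = 0.0001 V = 0.100 mV.

0.100 mV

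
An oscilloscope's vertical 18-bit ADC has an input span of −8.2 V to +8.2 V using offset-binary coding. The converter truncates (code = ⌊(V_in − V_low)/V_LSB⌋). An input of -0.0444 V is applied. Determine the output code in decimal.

code 130362

With 262144 levels over 16.4 V, one step is 62.56 µV.
(-0.0444 − (−8.2)) / 6.2561e-05 = 130362.293 LSBs.
So the output code is 130362.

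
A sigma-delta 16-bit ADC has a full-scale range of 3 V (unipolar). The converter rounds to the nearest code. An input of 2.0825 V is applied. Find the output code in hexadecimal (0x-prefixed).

Full-scale span = 3 V; LSB = 3/2^16 = 45.78 µV.
Input sits at 45492.907 steps above V_low.
So the output code is 45493.
In hexadecimal (0x-prefixed): 0xB1B5.

code 0xB1B5 (decimal 45493)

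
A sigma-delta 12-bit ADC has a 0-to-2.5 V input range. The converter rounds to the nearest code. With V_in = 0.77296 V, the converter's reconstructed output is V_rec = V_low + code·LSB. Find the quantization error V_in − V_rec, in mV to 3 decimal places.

0.255 mV

LSB = 2.5/2^12 = 0.610 mV.
Scaled input = 1266.4177 LSBs, so code = 1266.
Reconstructed: 0.77270508 V.
V_in − V_rec = 0.000254922 V = 0.255 mV.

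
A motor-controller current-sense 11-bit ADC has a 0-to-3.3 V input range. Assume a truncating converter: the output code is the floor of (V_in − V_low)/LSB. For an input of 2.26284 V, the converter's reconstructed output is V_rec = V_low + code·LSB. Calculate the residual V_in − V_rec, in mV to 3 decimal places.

0.535 mV

One LSB is 3.3 V / 2048 = 1.611 mV.
(V_in − V_low)/LSB = (2.26284 − 0)/0.00161133 = 1404.3322 → code 1404 (floor).
Code 1404 maps back to 0 + 1404×0.00161133 V = 2.2623047 V.
Difference: 0.000535312 V → 0.535 mV.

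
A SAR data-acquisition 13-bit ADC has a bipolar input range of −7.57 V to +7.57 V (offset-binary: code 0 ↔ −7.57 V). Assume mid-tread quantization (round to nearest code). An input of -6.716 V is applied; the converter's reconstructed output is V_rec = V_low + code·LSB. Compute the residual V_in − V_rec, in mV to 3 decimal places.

One LSB is 15.14 V / 8192 = 1.848 mV.
(-6.716 − (−7.57))/0.00184814 = 462.0851; round gives code 462.
V_rec = (−7.57) + 462·0.00184814 = -6.7161572 V.
Difference: 0.000157227 V → 0.157 mV.

0.157 mV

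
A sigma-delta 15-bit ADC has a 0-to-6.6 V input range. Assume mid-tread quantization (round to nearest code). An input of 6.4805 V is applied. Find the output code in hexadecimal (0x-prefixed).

code 0x7DAF (decimal 32175)

LSB = 6.6 V / 32768 = 201.42 µV.
Input sits at 32174.701 steps above V_low.
So the output code is 32175.
In hexadecimal (0x-prefixed): 0x7DAF.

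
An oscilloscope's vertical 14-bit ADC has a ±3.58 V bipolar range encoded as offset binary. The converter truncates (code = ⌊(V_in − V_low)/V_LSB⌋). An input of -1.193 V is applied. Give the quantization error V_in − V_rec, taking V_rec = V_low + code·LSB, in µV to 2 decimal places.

41.99 µV

LSB = 7.16/2^14 = 437.01 µV.
(-1.193 − (−3.58))/0.000437012 = 5462.0961; ⌊·⌋ gives code 5462.
V_rec = (−3.58) + 5462·0.000437012 = -1.193042 V.
Difference: 4.19922e-05 V → 41.99 µV.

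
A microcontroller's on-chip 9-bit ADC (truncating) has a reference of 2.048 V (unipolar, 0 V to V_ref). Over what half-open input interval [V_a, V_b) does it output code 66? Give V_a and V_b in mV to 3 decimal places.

[264.000 mV, 268.000 mV)

LSB = 2.048/2^9 = 4.000 mV.
V_a = V_low + 66·LSB = 0.264 V; V_b = V_low + 67·LSB = 0.268 V.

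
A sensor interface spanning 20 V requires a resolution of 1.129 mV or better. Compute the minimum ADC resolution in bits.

Number of steps required ≥ 20 V / 1.129 mV = 17714.79.
Need 2^N ≥ 17714.79; 2^14 = 16384, 2^15 = 32768.
Minimum N = 15.

15 bits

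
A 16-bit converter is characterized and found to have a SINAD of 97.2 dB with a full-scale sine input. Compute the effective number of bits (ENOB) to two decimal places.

15.85 bits

ENOB = (SINAD − 1.76) / 6.02 = (97.2 − 1.76)/6.02 = 15.854.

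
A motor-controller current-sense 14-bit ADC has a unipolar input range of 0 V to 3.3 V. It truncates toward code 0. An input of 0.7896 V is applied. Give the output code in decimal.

Full-scale span = 3.3 V; LSB = 3.3/2^14 = 201.42 µV.
Input sits at 3920.244 steps above V_low.
Floor → code 3920.

code 3920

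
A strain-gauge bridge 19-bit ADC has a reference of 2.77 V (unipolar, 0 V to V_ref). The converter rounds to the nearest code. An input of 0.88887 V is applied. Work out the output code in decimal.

LSB = 2.77 V / 524288 = 5.28 µV.
Input sits at 168239.666 steps above V_low.
Round → code 168240.

code 168240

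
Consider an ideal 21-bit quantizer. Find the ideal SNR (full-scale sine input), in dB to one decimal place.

SNR ≈ 6.02·N + 1.76 dB = 6.02·21 + 1.76 = 128.18 dB.

128.2 dB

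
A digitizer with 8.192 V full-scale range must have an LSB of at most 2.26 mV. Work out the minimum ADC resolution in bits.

12 bits

Number of steps required ≥ 8.192 V / 2.26 mV = 3624.78.
Need 2^N ≥ 3624.78; 2^11 = 2048, 2^12 = 4096.
Minimum N = 12.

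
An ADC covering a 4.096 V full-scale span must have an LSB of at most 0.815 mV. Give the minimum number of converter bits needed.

Number of steps required ≥ 4.096 V / 0.815 mV = 5025.77.
Need 2^N ≥ 5025.77; 2^12 = 4096, 2^13 = 8192.
Minimum N = 13.

13 bits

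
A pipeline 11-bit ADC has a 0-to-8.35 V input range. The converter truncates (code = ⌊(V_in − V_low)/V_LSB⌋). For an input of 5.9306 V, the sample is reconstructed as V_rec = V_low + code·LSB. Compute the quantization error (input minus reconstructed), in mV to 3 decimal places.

2.426 mV

LSB = 8.35/2^11 = 4.077 mV.
Scaled input = 1454.5951 LSBs, so code = 1454.
Code 1454 maps back to 0 + 1454×0.00407715 V = 5.9281738 V.
Difference: 0.00242617 V → 2.426 mV.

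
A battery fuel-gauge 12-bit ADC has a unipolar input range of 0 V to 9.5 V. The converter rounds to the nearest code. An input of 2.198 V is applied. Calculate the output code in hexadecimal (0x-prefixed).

code 0x3B4 (decimal 948)

Full-scale span = 9.5 V; LSB = 9.5/2^12 = 2.319 mV.
(2.198 − 0) / 0.00231934 = 947.685 LSBs.
So the output code is 948.
In hexadecimal (0x-prefixed): 0x3B4.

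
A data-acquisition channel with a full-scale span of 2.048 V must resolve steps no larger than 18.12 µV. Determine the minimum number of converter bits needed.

Number of steps required ≥ 2.048 V / 18.12 µV = 113024.28.
Need 2^N ≥ 113024.28; 2^16 = 65536, 2^17 = 131072.
Minimum N = 17.

17 bits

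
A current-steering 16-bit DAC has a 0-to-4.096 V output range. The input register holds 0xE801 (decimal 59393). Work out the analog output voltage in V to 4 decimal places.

3.7121 V

LSB = 4.096 V / 2^16 = 62.50 µV.
Code 0xE801 = 59393 decimal.
V_out = 0 + 59393 × 6.25e-05 V = 3.71206 V.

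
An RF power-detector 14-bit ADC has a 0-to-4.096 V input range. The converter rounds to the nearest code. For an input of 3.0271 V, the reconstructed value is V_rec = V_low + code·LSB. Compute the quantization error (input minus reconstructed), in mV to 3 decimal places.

0.100 mV

One LSB is 4.096 V / 16384 = 250.00 µV.
(V_in − V_low)/LSB = (3.0271 − 0)/0.00025 = 12108.4000 → code 12108 (round).
V_rec = 0 + 12108·0.00025 = 3.027 V.
V_in − V_rec = 0.0001 V = 0.100 mV.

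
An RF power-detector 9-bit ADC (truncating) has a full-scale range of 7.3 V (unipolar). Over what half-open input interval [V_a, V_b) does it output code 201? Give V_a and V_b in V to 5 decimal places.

[2.86582 V, 2.88008 V)

LSB = 7.3/2^9 = 14.258 mV.
V_a = V_low + 201·LSB = 2.86582 V; V_b = V_low + 202·LSB = 2.88008 V.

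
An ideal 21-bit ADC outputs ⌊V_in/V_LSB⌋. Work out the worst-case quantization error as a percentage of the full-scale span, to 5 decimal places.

0.00005 %

Truncating → worst-case error = 1 LSB = V_FS/2^21, so 100/2097152 = 4.76837e-05 % of full scale.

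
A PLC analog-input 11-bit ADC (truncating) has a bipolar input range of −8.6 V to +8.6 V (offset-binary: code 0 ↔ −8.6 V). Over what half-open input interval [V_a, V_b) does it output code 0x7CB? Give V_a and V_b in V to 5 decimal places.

[8.15488 V, 8.16328 V)

LSB = 17.2/2^11 = 8.398 mV.
Code 0x7CB = 1995 decimal.
V_a = V_low + 1995·LSB = 8.15488 V; V_b = V_low + 1996·LSB = 8.16328 V.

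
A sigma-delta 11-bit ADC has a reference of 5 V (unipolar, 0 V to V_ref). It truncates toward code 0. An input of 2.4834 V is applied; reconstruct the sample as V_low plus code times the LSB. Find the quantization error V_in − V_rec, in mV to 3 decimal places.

LSB = 5/2^11 = 2.441 mV.
Scaled input = 1017.2006 LSBs, so code = 1017.
Code 1017 maps back to 0 + 1017×0.00244141 V = 2.4829102 V.
V_in − V_rec = 0.000489844 V = 0.490 mV.

0.490 mV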